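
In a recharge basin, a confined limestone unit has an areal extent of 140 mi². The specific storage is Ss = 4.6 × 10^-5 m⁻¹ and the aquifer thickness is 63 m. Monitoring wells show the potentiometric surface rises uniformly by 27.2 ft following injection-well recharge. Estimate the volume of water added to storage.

S = Ss × b = 4.6 × 10^-5 m⁻¹ × 63 m = 2.898 × 10^-3
A = 140 mi² = 3.626 × 10^8 m²
Δh = 27.2 ft = 8.291 m
ΔV = S × A × Δh = 0.002898 × 3.626 × 10^8 m² × 8.291 m = 8.712 × 10^6 m³

ΔV ≈ 8.71 × 10^6 m³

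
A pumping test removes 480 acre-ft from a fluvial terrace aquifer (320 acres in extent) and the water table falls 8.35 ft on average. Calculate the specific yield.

Sy ≈ 0.18

A = 320 acres = 1.295 × 10^6 m²
Δh = 8.35 ft = 2.545 m
ΔV = 480 acre-ft = 5.921 × 10^5 m³
Sy = ΔV / (A × Δh) = 5.921 × 10^5 m³ / (1.295 × 10^6 m² × 2.545 m) = 0.1796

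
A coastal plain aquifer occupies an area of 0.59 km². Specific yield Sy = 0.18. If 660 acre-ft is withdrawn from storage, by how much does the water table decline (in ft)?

A = 0.59 km² = 5.9 × 10^5 m²
ΔV = 660 acre-ft = 8.141 × 10^5 m³
Δh = ΔV / (Sy × A) = 8.141 × 10^5 m³ / (0.18 × 5.9 × 10^5 m²) = 7.666 m
Δh = 7.666 m = 25.15 ft

Δh ≈ 25.1 ft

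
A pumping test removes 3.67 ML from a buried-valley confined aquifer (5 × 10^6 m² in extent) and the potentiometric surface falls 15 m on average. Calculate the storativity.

S ≈ 4.9 × 10^-5

ΔV = 3.67 ML = 3670 m³
S = ΔV / (A × Δh) = 3670 m³ / (5 × 10^6 m² × 15 m) = 4.893 × 10^-5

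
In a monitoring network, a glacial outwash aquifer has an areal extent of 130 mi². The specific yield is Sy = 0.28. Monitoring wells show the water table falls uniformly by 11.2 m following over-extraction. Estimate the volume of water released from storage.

A = 130 mi² = 3.367 × 10^8 m²
ΔV = Sy × A × Δh = 0.28 × 3.367 × 10^8 m² × 11.2 m = 1.056 × 10^9 m³

ΔV ≈ 1.06 × 10^9 m³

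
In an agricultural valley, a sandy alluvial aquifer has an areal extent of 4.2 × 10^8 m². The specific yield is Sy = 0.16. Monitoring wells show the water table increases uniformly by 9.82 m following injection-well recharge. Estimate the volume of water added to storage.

ΔV = Sy × A × Δh = 0.16 × 4.2 × 10^8 m² × 9.82 m = 6.599 × 10^8 m³

ΔV ≈ 6.6 × 10^8 m³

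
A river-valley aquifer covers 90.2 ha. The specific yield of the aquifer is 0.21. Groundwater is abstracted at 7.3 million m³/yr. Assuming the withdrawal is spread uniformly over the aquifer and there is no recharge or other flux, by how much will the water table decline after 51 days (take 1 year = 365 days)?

Δh ≈ 5.38 m

A = 90.2 ha = 9.02 × 10^5 m²
Q = 7.3 million m³/yr = 20000 m³/d
ΔV = Q × t = 20000 m³/d × 51 d = 1.02 × 10^6 m³
Δh = ΔV / (Sy × A) = 1.02 × 10^6 / (0.21 × 9.02 × 10^5) = 5.385 m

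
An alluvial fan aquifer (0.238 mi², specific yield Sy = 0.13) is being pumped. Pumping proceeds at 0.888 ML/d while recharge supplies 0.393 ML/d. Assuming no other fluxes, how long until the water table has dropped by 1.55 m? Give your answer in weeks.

A = 0.238 mi² = 6.164 × 10^5 m²
ΔV = Sy × A × Δh = 0.13 × 6.164 × 10^5 × 1.55 = 1.242 × 10^5 m³
Net withdrawal = 0.888 − 0.393 = 0.495 ML/d = 495 m³/d
t = ΔV / Q = 1.242 × 10^5 m³ / 495 m³/d = 250.9 d
t = 250.9 d ≈ 35.85 weeks

t ≈ 35.8 weeks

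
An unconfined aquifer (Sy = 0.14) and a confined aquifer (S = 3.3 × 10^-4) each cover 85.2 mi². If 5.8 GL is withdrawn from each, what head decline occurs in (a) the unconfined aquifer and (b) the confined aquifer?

A = 85.2 mi² = 2.207 × 10^8 m²
ΔV = 5.8 GL = 5.8 × 10^6 m³
Unconfined: Δh_u = ΔV/(Sy·A) = 5.8 × 10^6/(0.14 × 2.207 × 10^8) = 0.1877 m
Confined: Δh_c = ΔV/(S·A) = 5.8 × 10^6/(3.3 × 10^-4 × 2.207 × 10^8) = 79.65 m

Δh_u ≈ 0.188 m; Δh_c ≈ 79.6 m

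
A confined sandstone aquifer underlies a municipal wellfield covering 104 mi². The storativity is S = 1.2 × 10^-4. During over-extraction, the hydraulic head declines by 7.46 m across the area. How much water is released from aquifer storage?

ΔV ≈ 2.41 × 10^5 m³

A = 104 mi² = 2.694 × 10^8 m²
ΔV = S × A × Δh = 1.2 × 10^-4 × 2.694 × 10^8 m² × 7.46 m = 2.411 × 10^5 m³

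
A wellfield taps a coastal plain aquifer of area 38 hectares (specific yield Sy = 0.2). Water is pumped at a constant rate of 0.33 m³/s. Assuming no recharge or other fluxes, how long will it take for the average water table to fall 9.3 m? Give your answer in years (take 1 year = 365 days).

A = 38 hectares = 3.8 × 10^5 m²
ΔV = Sy × A × Δh = 0.2 × 3.8 × 10^5 × 9.3 = 7.068 × 10^5 m³
Q = 0.33 m³/s = 28510 m³/d
t = ΔV / Q = 7.068 × 10^5 m³ / 28510 m³/d = 24.79 d
t = 24.79 d ≈ 0.06792 years

t ≈ 0.0679 years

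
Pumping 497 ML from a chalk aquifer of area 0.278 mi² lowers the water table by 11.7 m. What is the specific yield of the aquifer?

Sy ≈ 0.059

A = 0.278 mi² = 7.2 × 10^5 m²
ΔV = 497 ML = 4.97 × 10^5 m³
Sy = ΔV / (A × Δh) = 4.97 × 10^5 m³ / (7.2 × 10^5 m² × 11.7 m) = 0.059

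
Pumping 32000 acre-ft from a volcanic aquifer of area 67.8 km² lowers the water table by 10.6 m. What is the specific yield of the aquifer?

Sy ≈ 0.055

A = 67.8 km² = 6.78 × 10^7 m²
ΔV = 32000 acre-ft = 3.947 × 10^7 m³
Sy = ΔV / (A × Δh) = 3.947 × 10^7 m³ / (6.78 × 10^7 m² × 10.6 m) = 0.05492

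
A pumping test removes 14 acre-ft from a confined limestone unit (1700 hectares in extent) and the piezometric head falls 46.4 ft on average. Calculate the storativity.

S ≈ 7.2 × 10^-5

A = 1700 hectares = 1.7 × 10^7 m²
Δh = 46.4 ft = 14.14 m
ΔV = 14 acre-ft = 17270 m³
S = ΔV / (A × Δh) = 17270 m³ / (1.7 × 10^7 m² × 14.14 m) = 7.183 × 10^-5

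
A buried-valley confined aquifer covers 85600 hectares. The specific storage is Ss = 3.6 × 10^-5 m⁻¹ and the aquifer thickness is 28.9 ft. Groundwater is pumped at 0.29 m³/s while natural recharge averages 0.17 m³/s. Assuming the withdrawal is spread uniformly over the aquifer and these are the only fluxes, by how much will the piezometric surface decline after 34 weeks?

Δh ≈ 9.09 m

b = 28.9 ft = 8.809 m
S = Ss × b = 3.6 × 10^-5 m⁻¹ × 8.809 m = 3.171 × 10^-4
A = 85600 hectares = 8.56 × 10^8 m²
Net abstraction = 0.29 − 0.17 = 0.12 m³/s
Q_net = 0.12 m³/s = 10370 m³/d
t = 34 weeks = 238 d
ΔV = Q × t = 10370 m³/d × 238 d = 2.468 × 10^6 m³
Δh = ΔV / (S × A) = 2.468 × 10^6 / (3.171 × 10^-4 × 8.56 × 10^8) = 9.09 m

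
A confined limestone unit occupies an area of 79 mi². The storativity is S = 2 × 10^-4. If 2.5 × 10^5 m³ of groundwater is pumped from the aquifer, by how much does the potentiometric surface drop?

Δh ≈ 6.11 m

A = 79 mi² = 2.046 × 10^8 m²
Δh = ΔV / (S × A) = 2.5 × 10^5 m³ / (2 × 10^-4 × 2.046 × 10^8 m²) = 6.109 m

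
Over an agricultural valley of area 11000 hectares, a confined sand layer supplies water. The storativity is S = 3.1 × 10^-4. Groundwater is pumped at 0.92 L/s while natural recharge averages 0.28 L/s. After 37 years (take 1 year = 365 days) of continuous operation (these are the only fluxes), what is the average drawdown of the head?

Δh ≈ 21.9 m

A = 11000 hectares = 1.1 × 10^8 m²
Net abstraction = 0.92 − 0.28 = 0.64 L/s
Q_net = 0.64 L/s = 55.3 m³/d
t = 37 years = 13500 d
ΔV = Q × t = 55.3 m³/d × 13500 d = 7.468 × 10^5 m³
Δh = ΔV / (S × A) = 7.468 × 10^5 / (3.1 × 10^-4 × 1.1 × 10^8) = 21.9 m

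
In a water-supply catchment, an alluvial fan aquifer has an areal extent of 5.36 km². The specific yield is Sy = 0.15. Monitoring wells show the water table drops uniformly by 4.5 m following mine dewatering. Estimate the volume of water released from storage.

A = 5.36 km² = 5.36 × 10^6 m²
ΔV = Sy × A × Δh = 0.15 × 5.36 × 10^6 m² × 4.5 m = 3.618 × 10^6 m³

ΔV ≈ 3.62 × 10^6 m³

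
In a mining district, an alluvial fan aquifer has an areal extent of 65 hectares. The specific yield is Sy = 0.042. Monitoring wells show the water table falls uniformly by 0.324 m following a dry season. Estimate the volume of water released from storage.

ΔV ≈ 8850 m³

A = 65 hectares = 6.5 × 10^5 m²
ΔV = Sy × A × Δh = 0.042 × 6.5 × 10^5 m² × 0.324 m = 8845 m³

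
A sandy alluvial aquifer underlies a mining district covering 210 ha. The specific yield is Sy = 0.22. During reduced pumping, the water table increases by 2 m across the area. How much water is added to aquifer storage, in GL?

A = 210 ha = 2.1 × 10^6 m²
ΔV = Sy × A × Δh = 0.22 × 2.1 × 10^6 m² × 2 m = 9.24 × 10^5 m³
ΔV = 9.24 × 10^5 m³ = 0.924 GL

ΔV ≈ 0.924 GL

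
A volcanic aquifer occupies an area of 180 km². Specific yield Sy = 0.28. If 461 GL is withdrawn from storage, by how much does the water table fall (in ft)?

Δh ≈ 30 ft

A = 180 km² = 1.8 × 10^8 m²
ΔV = 461 GL = 4.61 × 10^8 m³
Δh = ΔV / (Sy × A) = 4.61 × 10^8 m³ / (0.28 × 1.8 × 10^8 m²) = 9.147 m
Δh = 9.147 m = 30.01 ft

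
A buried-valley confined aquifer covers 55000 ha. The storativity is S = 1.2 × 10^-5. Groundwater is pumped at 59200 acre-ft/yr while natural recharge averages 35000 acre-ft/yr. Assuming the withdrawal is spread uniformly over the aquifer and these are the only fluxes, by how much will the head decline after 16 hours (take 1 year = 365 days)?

Δh ≈ 8.26 m

A = 55000 ha = 5.5 × 10^8 m²
Net abstraction = 59200 − 35000 = 24200 acre-ft/yr
Q_net = 24200 acre-ft/yr = 81780 m³/d
t = 16 hours = 0.6667 d
ΔV = Q × t = 81780 m³/d × 0.6667 d = 54520 m³
Δh = ΔV / (S × A) = 54520 / (1.2 × 10^-5 × 5.5 × 10^8) = 8.261 m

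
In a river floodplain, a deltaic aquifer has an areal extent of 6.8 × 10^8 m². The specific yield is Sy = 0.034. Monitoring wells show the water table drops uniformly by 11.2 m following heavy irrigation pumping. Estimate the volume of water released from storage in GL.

ΔV = Sy × A × Δh = 0.034 × 6.8 × 10^8 m² × 11.2 m = 2.589 × 10^8 m³
ΔV = 2.589 × 10^8 m³ = 258.9 GL

ΔV ≈ 259 GL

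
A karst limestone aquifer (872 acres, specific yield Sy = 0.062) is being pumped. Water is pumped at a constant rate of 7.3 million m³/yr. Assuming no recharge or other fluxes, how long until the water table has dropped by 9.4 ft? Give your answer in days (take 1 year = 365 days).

A = 872 acres = 3.529 × 10^6 m²
Δh = 9.4 ft = 2.865 m
ΔV = Sy × A × Δh = 0.062 × 3.529 × 10^6 × 2.865 = 6.269 × 10^5 m³
Q = 7.3 million m³/yr = 20000 m³/d
t = ΔV / Q = 6.269 × 10^5 m³ / 20000 m³/d = 31.34 d

t ≈ 31.3 days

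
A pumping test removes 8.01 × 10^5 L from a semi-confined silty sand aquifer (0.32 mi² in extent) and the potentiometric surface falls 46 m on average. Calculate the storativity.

S ≈ 2.1 × 10^-5

A = 0.32 mi² = 8.288 × 10^5 m²
ΔV = 8.01 × 10^5 L = 801 m³
S = ΔV / (A × Δh) = 801 m³ / (8.288 × 10^5 m² × 46 m) = 2.101 × 10^-5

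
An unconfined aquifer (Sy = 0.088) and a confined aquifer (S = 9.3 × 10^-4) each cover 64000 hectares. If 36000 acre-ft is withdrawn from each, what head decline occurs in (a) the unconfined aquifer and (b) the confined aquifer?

Δh_u ≈ 0.788 m; Δh_c ≈ 74.6 m

A = 64000 hectares = 6.4 × 10^8 m²
ΔV = 36000 acre-ft = 4.441 × 10^7 m³
Unconfined: Δh_u = ΔV/(Sy·A) = 4.441 × 10^7/(0.088 × 6.4 × 10^8) = 0.7884 m
Confined: Δh_c = ΔV/(S·A) = 4.441 × 10^7/(9.3 × 10^-4 × 6.4 × 10^8) = 74.61 m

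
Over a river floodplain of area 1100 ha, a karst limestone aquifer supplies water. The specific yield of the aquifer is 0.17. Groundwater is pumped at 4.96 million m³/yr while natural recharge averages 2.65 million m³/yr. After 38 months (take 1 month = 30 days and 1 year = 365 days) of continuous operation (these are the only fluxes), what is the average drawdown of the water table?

A = 1100 ha = 1.1 × 10^7 m²
Net abstraction = 4.96 − 2.65 = 2.31 million m³/yr
Q_net = 2.31 million m³/yr = 6329 m³/d
t = 38 months = 1140 d
ΔV = Q × t = 6329 m³/d × 1140 d = 7.215 × 10^6 m³
Δh = ΔV / (Sy × A) = 7.215 × 10^6 / (0.17 × 1.1 × 10^7) = 3.858 m

Δh ≈ 3.86 m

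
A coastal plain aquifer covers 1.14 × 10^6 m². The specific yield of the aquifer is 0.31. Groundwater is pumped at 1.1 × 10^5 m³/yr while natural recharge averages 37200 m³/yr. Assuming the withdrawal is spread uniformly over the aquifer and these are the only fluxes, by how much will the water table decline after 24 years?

Net abstraction = 1.1 × 10^5 − 37200 = 72800 m³/yr
Q_net = 72800 m³/yr = 199.5 m³/d
t = 24 years = 8760 d
ΔV = Q × t = 199.5 m³/d × 8760 d = 1.747 × 10^6 m³
Δh = ΔV / (Sy × A) = 1.747 × 10^6 / (0.31 × 1.14 × 10^6) = 4.944 m

Δh ≈ 4.94 m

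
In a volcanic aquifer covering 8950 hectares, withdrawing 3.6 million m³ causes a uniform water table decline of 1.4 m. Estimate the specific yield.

A = 8950 hectares = 8.95 × 10^7 m²
ΔV = 3.6 million m³ = 3.6 × 10^6 m³
Sy = ΔV / (A × Δh) = 3.6 × 10^6 m³ / (8.95 × 10^7 m² × 1.4 m) = 0.02873

Sy ≈ 0.029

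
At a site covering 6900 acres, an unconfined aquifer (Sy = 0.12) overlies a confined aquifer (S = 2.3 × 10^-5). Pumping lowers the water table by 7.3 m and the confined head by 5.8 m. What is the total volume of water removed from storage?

A = 6900 acres = 2.792 × 10^7 m²
Unconfined: ΔV_u = Sy × A × Δh_u = 0.12 × 2.792 × 10^7 × 7.3 = 2.446 × 10^7 m³
Confined: ΔV_c = S × A × Δh_c = 2.3 × 10^-5 × 2.792 × 10^7 × 5.8 = 3725 m³
Total ΔV = 2.446 × 10^7 + 3725 = 2.446 × 10^7 m³

ΔV ≈ 2.45 × 10^7 m³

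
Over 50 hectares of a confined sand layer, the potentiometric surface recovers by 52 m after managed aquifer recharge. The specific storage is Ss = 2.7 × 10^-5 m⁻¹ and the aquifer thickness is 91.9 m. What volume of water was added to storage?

ΔV ≈ 64500 m³

S = Ss × b = 2.7 × 10^-5 m⁻¹ × 91.9 m = 2.481 × 10^-3
A = 50 hectares = 5 × 10^5 m²
ΔV = S × A × Δh = 0.002481 × 5 × 10^5 m² × 52 m = 64510 m³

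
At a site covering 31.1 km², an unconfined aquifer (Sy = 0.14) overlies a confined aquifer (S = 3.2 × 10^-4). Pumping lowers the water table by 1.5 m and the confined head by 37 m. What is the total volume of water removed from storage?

ΔV ≈ 6.9 × 10^6 m³

A = 31.1 km² = 3.11 × 10^7 m²
Unconfined: ΔV_u = Sy × A × Δh_u = 0.14 × 3.11 × 10^7 × 1.5 = 6.531 × 10^6 m³
Confined: ΔV_c = S × A × Δh_c = 3.2 × 10^-4 × 3.11 × 10^7 × 37 = 3.682 × 10^5 m³
Total ΔV = 6.531 × 10^6 + 3.682 × 10^5 = 6.899 × 10^6 m³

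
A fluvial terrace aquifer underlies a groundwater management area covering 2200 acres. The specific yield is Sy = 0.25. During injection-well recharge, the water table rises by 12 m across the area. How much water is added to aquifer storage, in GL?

ΔV ≈ 26.7 GL

A = 2200 acres = 8.903 × 10^6 m²
ΔV = Sy × A × Δh = 0.25 × 8.903 × 10^6 m² × 12 m = 2.671 × 10^7 m³
ΔV = 2.671 × 10^7 m³ = 26.71 GL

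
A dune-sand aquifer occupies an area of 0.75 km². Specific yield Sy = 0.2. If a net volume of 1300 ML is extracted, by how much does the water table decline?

Δh ≈ 8.67 m

A = 0.75 km² = 7.5 × 10^5 m²
ΔV = 1300 ML = 1.3 × 10^6 m³
Δh = ΔV / (Sy × A) = 1.3 × 10^6 m³ / (0.2 × 7.5 × 10^5 m²) = 8.667 m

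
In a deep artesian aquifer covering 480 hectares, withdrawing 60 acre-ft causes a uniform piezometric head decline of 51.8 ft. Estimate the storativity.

S ≈ 9.8 × 10^-4

A = 480 hectares = 4.8 × 10^6 m²
Δh = 51.8 ft = 15.79 m
ΔV = 60 acre-ft = 74010 m³
S = ΔV / (A × Δh) = 74010 m³ / (4.8 × 10^6 m² × 15.79 m) = 9.766 × 10^-4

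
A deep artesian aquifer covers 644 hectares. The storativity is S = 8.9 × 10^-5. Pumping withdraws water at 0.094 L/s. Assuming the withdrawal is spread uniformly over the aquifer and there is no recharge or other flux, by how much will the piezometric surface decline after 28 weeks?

A = 644 hectares = 6.44 × 10^6 m²
Q = 0.094 L/s = 8.122 m³/d
t = 28 weeks = 196 d
ΔV = Q × t = 8.122 m³/d × 196 d = 1592 m³
Δh = ΔV / (S × A) = 1592 / (8.9 × 10^-5 × 6.44 × 10^6) = 2.777 m

Δh ≈ 2.78 m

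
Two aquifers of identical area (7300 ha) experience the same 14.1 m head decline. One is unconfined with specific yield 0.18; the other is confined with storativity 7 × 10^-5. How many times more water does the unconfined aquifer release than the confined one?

A = 7300 ha = 7.3 × 10^7 m²
Unconfined: ΔV_u = Sy × A × Δh = 0.18 × 7.3 × 10^7 × 14.1 = 1.853 × 10^8 m³
Confined: ΔV_c = S × A × Δh = 7 × 10^-5 × 7.3 × 10^7 × 14.1 = 72050 m³
Ratio = ΔV_u / ΔV_c = Sy / S = 0.18 / 7 × 10^-5 = 2571

ΔV_u / ΔV_c ≈ 2570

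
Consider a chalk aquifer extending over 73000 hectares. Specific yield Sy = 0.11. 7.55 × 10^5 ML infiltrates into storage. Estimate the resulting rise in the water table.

Δh ≈ 9.4 m

A = 73000 hectares = 7.3 × 10^8 m²
ΔV = 7.55 × 10^5 ML = 7.55 × 10^8 m³
Δh = ΔV / (Sy × A) = 7.55 × 10^8 m³ / (0.11 × 7.3 × 10^8 m²) = 9.402 m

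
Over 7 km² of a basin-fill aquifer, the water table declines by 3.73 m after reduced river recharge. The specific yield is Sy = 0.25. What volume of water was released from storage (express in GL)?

A = 7 km² = 7 × 10^6 m²
ΔV = Sy × A × Δh = 0.25 × 7 × 10^6 m² × 3.73 m = 6.527 × 10^6 m³
ΔV = 6.527 × 10^6 m³ = 6.527 GL

ΔV ≈ 6.53 GL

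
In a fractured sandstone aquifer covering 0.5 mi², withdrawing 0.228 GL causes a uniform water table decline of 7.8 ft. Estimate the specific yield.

Sy ≈ 0.074

A = 0.5 mi² = 1.295 × 10^6 m²
Δh = 7.8 ft = 2.377 m
ΔV = 0.228 GL = 2.28 × 10^5 m³
Sy = ΔV / (A × Δh) = 2.28 × 10^5 m³ / (1.295 × 10^6 m² × 2.377 m) = 0.07406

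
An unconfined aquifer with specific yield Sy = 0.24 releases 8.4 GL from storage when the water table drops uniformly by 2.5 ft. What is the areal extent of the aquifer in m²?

A ≈ 4.59 × 10^7 m²

Δh = 2.5 ft = 0.762 m
ΔV = 8.4 GL = 8.4 × 10^6 m³
A = ΔV / (Sy × Δh) = 8.4 × 10^6 / (0.24 × 0.762) = 4.593 × 10^7 m²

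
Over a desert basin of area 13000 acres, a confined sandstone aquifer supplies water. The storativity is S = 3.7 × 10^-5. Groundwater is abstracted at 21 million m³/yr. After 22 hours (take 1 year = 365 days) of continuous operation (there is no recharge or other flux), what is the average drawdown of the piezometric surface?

Δh ≈ 27.1 m

A = 13000 acres = 5.261 × 10^7 m²
Q = 21 million m³/yr = 57530 m³/d
t = 22 hours = 0.9167 d
ΔV = Q × t = 57530 m³/d × 0.9167 d = 52740 m³
Δh = ΔV / (S × A) = 52740 / (3.7 × 10^-5 × 5.261 × 10^7) = 27.09 m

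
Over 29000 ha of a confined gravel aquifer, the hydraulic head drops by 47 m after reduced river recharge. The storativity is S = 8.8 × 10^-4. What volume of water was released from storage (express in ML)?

ΔV ≈ 12000 ML

A = 29000 ha = 2.9 × 10^8 m²
ΔV = S × A × Δh = 8.8 × 10^-4 × 2.9 × 10^8 m² × 47 m = 1.199 × 10^7 m³
ΔV = 1.199 × 10^7 m³ = 11990 ML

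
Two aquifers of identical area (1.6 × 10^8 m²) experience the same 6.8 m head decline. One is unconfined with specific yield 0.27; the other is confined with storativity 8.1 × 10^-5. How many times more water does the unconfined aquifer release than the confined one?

ΔV_u / ΔV_c ≈ 3330

Unconfined: ΔV_u = Sy × A × Δh = 0.27 × 1.6 × 10^8 × 6.8 = 2.938 × 10^8 m³
Confined: ΔV_c = S × A × Δh = 8.1 × 10^-5 × 1.6 × 10^8 × 6.8 = 88130 m³
Ratio = ΔV_u / ΔV_c = Sy / S = 0.27 / 8.1 × 10^-5 = 3333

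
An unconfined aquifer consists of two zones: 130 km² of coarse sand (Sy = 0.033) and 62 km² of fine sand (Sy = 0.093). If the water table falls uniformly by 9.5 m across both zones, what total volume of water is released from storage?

A₁ = 130 km² = 1.3 × 10^8 m²; A₂ = 62 km² = 6.2 × 10^7 m²
ΔV₁ = 0.033 × 1.3 × 10^8 × 9.5 = 4.075 × 10^7 m³
ΔV₂ = 0.093 × 6.2 × 10^7 × 9.5 = 5.478 × 10^7 m³
ΔV = ΔV₁ + ΔV₂ = 9.553 × 10^7 m³

ΔV ≈ 9.55 × 10^7 m³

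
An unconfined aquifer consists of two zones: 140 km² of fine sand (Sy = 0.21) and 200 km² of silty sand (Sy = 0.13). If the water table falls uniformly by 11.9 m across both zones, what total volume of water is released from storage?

A₁ = 140 km² = 1.4 × 10^8 m²; A₂ = 200 km² = 2 × 10^8 m²
ΔV₁ = 0.21 × 1.4 × 10^8 × 11.9 = 3.499 × 10^8 m³
ΔV₂ = 0.13 × 2 × 10^8 × 11.9 = 3.094 × 10^8 m³
ΔV = ΔV₁ + ΔV₂ = 6.593 × 10^8 m³

ΔV ≈ 6.59 × 10^8 m³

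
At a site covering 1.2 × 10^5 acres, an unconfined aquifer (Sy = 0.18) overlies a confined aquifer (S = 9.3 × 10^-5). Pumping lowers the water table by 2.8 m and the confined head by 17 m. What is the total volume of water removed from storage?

A = 1.2 × 10^5 acres = 4.856 × 10^8 m²
Unconfined: ΔV_u = Sy × A × Δh_u = 0.18 × 4.856 × 10^8 × 2.8 = 2.448 × 10^8 m³
Confined: ΔV_c = S × A × Δh_c = 9.3 × 10^-5 × 4.856 × 10^8 × 17 = 7.678 × 10^5 m³
Total ΔV = 2.448 × 10^8 + 7.678 × 10^5 = 2.455 × 10^8 m³

ΔV ≈ 2.46 × 10^8 m³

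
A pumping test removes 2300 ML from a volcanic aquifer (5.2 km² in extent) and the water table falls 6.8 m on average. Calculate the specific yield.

A = 5.2 km² = 5.2 × 10^6 m²
ΔV = 2300 ML = 2.3 × 10^6 m³
Sy = ΔV / (A × Δh) = 2.3 × 10^6 m³ / (5.2 × 10^6 m² × 6.8 m) = 0.06505

Sy ≈ 0.065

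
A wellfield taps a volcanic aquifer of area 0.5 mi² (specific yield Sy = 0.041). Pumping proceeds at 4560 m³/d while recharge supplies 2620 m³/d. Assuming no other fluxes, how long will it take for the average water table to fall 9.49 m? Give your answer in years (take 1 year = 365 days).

A = 0.5 mi² = 1.295 × 10^6 m²
ΔV = Sy × A × Δh = 0.041 × 1.295 × 10^6 × 9.49 = 5.039 × 10^5 m³
Net withdrawal = 4560 − 2620 = 1940 m³/d
t = ΔV / Q = 5.039 × 10^5 m³ / 1940 m³/d = 259.7 d
t = 259.7 d ≈ 0.7116 years

t ≈ 0.712 years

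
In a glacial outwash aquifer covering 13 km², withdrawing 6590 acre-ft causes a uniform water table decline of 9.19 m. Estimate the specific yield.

A = 13 km² = 1.3 × 10^7 m²
ΔV = 6590 acre-ft = 8.129 × 10^6 m³
Sy = ΔV / (A × Δh) = 8.129 × 10^6 m³ / (1.3 × 10^7 m² × 9.19 m) = 0.06804

Sy ≈ 0.068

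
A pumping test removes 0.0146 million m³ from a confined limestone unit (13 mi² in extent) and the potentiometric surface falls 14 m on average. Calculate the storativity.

S ≈ 3.1 × 10^-5

A = 13 mi² = 3.367 × 10^7 m²
ΔV = 0.0146 million m³ = 14600 m³
S = ΔV / (A × Δh) = 14600 m³ / (3.367 × 10^7 m² × 14 m) = 3.097 × 10^-5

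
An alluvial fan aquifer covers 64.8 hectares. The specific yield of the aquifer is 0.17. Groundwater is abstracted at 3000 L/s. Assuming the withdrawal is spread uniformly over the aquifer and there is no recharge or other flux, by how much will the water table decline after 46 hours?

Δh ≈ 4.51 m

A = 64.8 hectares = 6.48 × 10^5 m²
Q = 3000 L/s = 2.592 × 10^5 m³/d
t = 46 hours = 1.917 d
ΔV = Q × t = 2.592 × 10^5 m³/d × 1.917 d = 4.968 × 10^5 m³
Δh = ΔV / (Sy × A) = 4.968 × 10^5 / (0.17 × 6.48 × 10^5) = 4.51 m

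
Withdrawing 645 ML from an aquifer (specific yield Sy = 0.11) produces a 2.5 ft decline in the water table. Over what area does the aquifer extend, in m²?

A ≈ 7.7 × 10^6 m²

Δh = 2.5 ft = 0.762 m
ΔV = 645 ML = 6.45 × 10^5 m³
A = ΔV / (Sy × Δh) = 6.45 × 10^5 / (0.11 × 0.762) = 7.695 × 10^6 m²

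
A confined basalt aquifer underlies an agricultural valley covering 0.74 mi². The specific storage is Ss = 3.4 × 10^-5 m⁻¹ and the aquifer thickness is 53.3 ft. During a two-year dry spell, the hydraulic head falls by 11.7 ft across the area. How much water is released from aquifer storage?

b = 53.3 ft = 16.25 m
S = Ss × b = 3.4 × 10^-5 m⁻¹ × 16.25 m = 5.524 × 10^-4
A = 0.74 mi² = 1.917 × 10^6 m²
Δh = 11.7 ft = 3.566 m
ΔV = S × A × Δh = 5.524 × 10^-4 × 1.917 × 10^6 m² × 3.566 m = 3775 m³

ΔV ≈ 3780 m³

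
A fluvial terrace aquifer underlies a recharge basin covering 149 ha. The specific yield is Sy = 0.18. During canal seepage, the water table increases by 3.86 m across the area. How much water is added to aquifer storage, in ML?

A = 149 ha = 1.49 × 10^6 m²
ΔV = Sy × A × Δh = 0.18 × 1.49 × 10^6 m² × 3.86 m = 1.035 × 10^6 m³
ΔV = 1.035 × 10^6 m³ = 1035 ML

ΔV ≈ 1040 ML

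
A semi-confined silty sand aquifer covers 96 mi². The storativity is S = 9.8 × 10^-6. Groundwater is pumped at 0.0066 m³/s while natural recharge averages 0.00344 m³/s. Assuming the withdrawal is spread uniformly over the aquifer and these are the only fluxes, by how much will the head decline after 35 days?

A = 96 mi² = 2.486 × 10^8 m²
Net abstraction = 0.0066 − 0.00344 = 0.00316 m³/s
Q_net = 0.00316 m³/s = 273 m³/d
ΔV = Q × t = 273 m³/d × 35 d = 9556 m³
Δh = ΔV / (S × A) = 9556 / (9.8 × 10^-6 × 2.486 × 10^8) = 3.922 m

Δh ≈ 3.92 m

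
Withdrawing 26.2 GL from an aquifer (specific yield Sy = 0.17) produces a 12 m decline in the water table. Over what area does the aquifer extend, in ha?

ΔV = 26.2 GL = 2.62 × 10^7 m³
A = ΔV / (Sy × Δh) = 2.62 × 10^7 / (0.17 × 12) = 1.284 × 10^7 m²
A = 1.284 × 10^7 m² = 1284 ha

A ≈ 1280 ha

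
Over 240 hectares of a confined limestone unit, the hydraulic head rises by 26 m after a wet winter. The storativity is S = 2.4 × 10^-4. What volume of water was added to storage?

ΔV ≈ 15000 m³

A = 240 hectares = 2.4 × 10^6 m²
ΔV = S × A × Δh = 2.4 × 10^-4 × 2.4 × 10^6 m² × 26 m = 14980 m³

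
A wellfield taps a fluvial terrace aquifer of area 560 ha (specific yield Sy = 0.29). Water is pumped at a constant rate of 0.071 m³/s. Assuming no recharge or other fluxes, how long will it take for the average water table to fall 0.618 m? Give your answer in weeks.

A = 560 ha = 5.6 × 10^6 m²
ΔV = Sy × A × Δh = 0.29 × 5.6 × 10^6 × 0.618 = 1.004 × 10^6 m³
Q = 0.071 m³/s = 6134 m³/d
t = ΔV / Q = 1.004 × 10^6 m³ / 6134 m³/d = 163.6 d
t = 163.6 d ≈ 23.37 weeks

t ≈ 23.4 weeks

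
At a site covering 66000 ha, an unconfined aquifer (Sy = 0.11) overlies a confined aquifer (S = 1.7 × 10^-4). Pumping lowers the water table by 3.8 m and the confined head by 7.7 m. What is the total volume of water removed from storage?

ΔV ≈ 2.77 × 10^8 m³

A = 66000 ha = 6.6 × 10^8 m²
Unconfined: ΔV_u = Sy × A × Δh_u = 0.11 × 6.6 × 10^8 × 3.8 = 2.759 × 10^8 m³
Confined: ΔV_c = S × A × Δh_c = 1.7 × 10^-4 × 6.6 × 10^8 × 7.7 = 8.639 × 10^5 m³
Total ΔV = 2.759 × 10^8 + 8.639 × 10^5 = 2.767 × 10^8 m³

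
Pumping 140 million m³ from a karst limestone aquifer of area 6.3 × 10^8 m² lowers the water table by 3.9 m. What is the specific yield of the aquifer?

Sy ≈ 0.057

ΔV = 140 million m³ = 1.4 × 10^8 m³
Sy = ΔV / (A × Δh) = 1.4 × 10^8 m³ / (6.3 × 10^8 m² × 3.9 m) = 0.05698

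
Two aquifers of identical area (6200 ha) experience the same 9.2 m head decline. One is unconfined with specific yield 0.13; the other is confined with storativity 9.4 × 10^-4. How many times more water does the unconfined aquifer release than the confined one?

ΔV_u / ΔV_c ≈ 138

A = 6200 ha = 6.2 × 10^7 m²
Unconfined: ΔV_u = Sy × A × Δh = 0.13 × 6.2 × 10^7 × 9.2 = 7.415 × 10^7 m³
Confined: ΔV_c = S × A × Δh = 9.4 × 10^-4 × 6.2 × 10^7 × 9.2 = 5.362 × 10^5 m³
Ratio = ΔV_u / ΔV_c = Sy / S = 0.13 / 9.4 × 10^-4 = 138.3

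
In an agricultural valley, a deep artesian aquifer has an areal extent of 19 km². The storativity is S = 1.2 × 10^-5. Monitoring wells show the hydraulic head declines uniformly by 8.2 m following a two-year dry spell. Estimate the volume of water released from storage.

A = 19 km² = 1.9 × 10^7 m²
ΔV = S × A × Δh = 1.2 × 10^-5 × 1.9 × 10^7 m² × 8.2 m = 1870 m³

ΔV ≈ 1870 m³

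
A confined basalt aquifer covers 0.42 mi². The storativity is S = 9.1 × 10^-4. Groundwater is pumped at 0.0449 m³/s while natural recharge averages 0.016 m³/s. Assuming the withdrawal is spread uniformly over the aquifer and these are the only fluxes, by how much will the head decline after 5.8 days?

A = 0.42 mi² = 1.088 × 10^6 m²
Net abstraction = 0.0449 − 0.016 = 0.0289 m³/s
Q_net = 0.0289 m³/s = 2497 m³/d
ΔV = Q × t = 2497 m³/d × 5.8 d = 14480 m³
Δh = ΔV / (S × A) = 14480 / (9.1 × 10^-4 × 1.088 × 10^6) = 14.63 m

Δh ≈ 14.6 m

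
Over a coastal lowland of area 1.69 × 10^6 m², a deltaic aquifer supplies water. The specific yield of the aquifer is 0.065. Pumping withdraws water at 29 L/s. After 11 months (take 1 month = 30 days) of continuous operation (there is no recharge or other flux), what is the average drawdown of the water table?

Q = 29 L/s = 2506 m³/d
t = 11 months = 330 d
ΔV = Q × t = 2506 m³/d × 330 d = 8.268 × 10^5 m³
Δh = ΔV / (Sy × A) = 8.268 × 10^5 / (0.065 × 1.69 × 10^6) = 7.527 m

Δh ≈ 7.53 m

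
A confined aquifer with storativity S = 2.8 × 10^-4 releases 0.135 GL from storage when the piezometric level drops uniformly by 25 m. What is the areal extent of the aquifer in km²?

ΔV = 0.135 GL = 1.35 × 10^5 m³
A = ΔV / (S × Δh) = 1.35 × 10^5 / (2.8 × 10^-4 × 25) = 1.929 × 10^7 m²
A = 1.929 × 10^7 m² = 19.29 km²

A ≈ 19.3 km²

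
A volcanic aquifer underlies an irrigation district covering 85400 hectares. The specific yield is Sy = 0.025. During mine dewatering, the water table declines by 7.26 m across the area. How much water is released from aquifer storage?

A = 85400 hectares = 8.54 × 10^8 m²
ΔV = Sy × A × Δh = 0.025 × 8.54 × 10^8 m² × 7.26 m = 1.55 × 10^8 m³

ΔV ≈ 1.55 × 10^8 m³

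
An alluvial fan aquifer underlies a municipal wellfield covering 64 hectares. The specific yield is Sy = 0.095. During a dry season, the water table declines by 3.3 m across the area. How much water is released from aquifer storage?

A = 64 hectares = 6.4 × 10^5 m²
ΔV = Sy × A × Δh = 0.095 × 6.4 × 10^5 m² × 3.3 m = 2.006 × 10^5 m³

ΔV ≈ 2.01 × 10^5 m³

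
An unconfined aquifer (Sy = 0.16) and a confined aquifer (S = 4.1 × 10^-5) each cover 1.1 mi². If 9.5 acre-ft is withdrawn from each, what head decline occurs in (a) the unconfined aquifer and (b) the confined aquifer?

Δh_u ≈ 0.0257 m; Δh_c ≈ 100 m

A = 1.1 mi² = 2.849 × 10^6 m²
ΔV = 9.5 acre-ft = 11720 m³
Unconfined: Δh_u = ΔV/(Sy·A) = 11720/(0.16 × 2.849 × 10^6) = 0.02571 m
Confined: Δh_c = ΔV/(S·A) = 11720/(4.1 × 10^-5 × 2.849 × 10^6) = 100.3 m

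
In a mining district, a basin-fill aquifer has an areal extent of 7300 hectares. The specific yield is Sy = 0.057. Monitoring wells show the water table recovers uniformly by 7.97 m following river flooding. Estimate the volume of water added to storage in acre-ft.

ΔV ≈ 26900 acre-ft

A = 7300 hectares = 7.3 × 10^7 m²
ΔV = Sy × A × Δh = 0.057 × 7.3 × 10^7 m² × 7.97 m = 3.316 × 10^7 m³
ΔV = 3.316 × 10^7 m³ = 26890 acre-ft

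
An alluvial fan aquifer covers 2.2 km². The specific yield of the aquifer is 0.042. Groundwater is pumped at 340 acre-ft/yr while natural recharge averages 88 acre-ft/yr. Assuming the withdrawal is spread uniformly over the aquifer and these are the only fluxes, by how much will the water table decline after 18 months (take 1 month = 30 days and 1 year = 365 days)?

Δh ≈ 4.98 m

A = 2.2 km² = 2.2 × 10^6 m²
Net abstraction = 340 − 88 = 252 acre-ft/yr
Q_net = 252 acre-ft/yr = 851.6 m³/d
t = 18 months = 540 d
ΔV = Q × t = 851.6 m³/d × 540 d = 4.599 × 10^5 m³
Δh = ΔV / (Sy × A) = 4.599 × 10^5 / (0.042 × 2.2 × 10^6) = 4.977 m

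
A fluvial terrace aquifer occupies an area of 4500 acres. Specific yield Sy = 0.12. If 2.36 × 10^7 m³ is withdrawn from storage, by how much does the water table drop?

Δh ≈ 10.8 m

A = 4500 acres = 1.821 × 10^7 m²
Δh = ΔV / (Sy × A) = 2.36 × 10^7 m³ / (0.12 × 1.821 × 10^7 m²) = 10.8 m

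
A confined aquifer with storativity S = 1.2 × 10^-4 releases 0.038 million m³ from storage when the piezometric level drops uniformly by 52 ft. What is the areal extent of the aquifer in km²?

Δh = 52 ft = 15.85 m
ΔV = 0.038 million m³ = 38000 m³
A = ΔV / (S × Δh) = 38000 / (1.2 × 10^-4 × 15.85) = 1.998 × 10^7 m²
A = 1.998 × 10^7 m² = 19.98 km²

A ≈ 20 km²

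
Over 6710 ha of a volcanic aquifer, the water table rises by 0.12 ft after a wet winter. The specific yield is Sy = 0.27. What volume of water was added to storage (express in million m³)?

ΔV ≈ 0.663 million m³

A = 6710 ha = 6.71 × 10^7 m²
Δh = 0.12 ft = 0.03658 m
ΔV = Sy × A × Δh = 0.27 × 6.71 × 10^7 m² × 0.03658 m = 6.626 × 10^5 m³
ΔV = 6.626 × 10^5 m³ = 0.6626 million m³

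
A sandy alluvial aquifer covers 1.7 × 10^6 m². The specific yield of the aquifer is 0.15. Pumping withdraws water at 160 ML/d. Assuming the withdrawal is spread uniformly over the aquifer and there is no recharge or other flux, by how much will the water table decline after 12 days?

Δh ≈ 7.53 m

Q = 160 ML/d = 1.6 × 10^5 m³/d
ΔV = Q × t = 1.6 × 10^5 m³/d × 12 d = 1.92 × 10^6 m³
Δh = ΔV / (Sy × A) = 1.92 × 10^6 / (0.15 × 1.7 × 10^6) = 7.529 m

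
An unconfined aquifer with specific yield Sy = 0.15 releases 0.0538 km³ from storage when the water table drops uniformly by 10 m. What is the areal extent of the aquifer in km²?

A ≈ 35.9 km²

ΔV = 0.0538 km³ = 5.38 × 10^7 m³
A = ΔV / (Sy × Δh) = 5.38 × 10^7 / (0.15 × 10) = 3.587 × 10^7 m²
A = 3.587 × 10^7 m² = 35.87 km²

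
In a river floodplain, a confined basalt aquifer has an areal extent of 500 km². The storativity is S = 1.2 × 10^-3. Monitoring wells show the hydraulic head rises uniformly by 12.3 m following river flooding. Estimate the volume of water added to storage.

A = 500 km² = 5 × 10^8 m²
ΔV = S × A × Δh = 0.0012 × 5 × 10^8 m² × 12.3 m = 7.38 × 10^6 m³

ΔV ≈ 7.38 × 10^6 m³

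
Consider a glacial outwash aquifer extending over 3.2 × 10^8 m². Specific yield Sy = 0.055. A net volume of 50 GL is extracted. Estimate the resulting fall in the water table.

ΔV = 50 GL = 5 × 10^7 m³
Δh = ΔV / (Sy × A) = 5 × 10^7 m³ / (0.055 × 3.2 × 10^8 m²) = 2.841 m

Δh ≈ 2.84 m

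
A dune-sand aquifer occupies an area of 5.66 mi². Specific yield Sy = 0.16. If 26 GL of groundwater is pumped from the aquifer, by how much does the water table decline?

A = 5.66 mi² = 1.466 × 10^7 m²
ΔV = 26 GL = 2.6 × 10^7 m³
Δh = ΔV / (Sy × A) = 2.6 × 10^7 m³ / (0.16 × 1.466 × 10^7 m²) = 11.09 m

Δh ≈ 11.1 m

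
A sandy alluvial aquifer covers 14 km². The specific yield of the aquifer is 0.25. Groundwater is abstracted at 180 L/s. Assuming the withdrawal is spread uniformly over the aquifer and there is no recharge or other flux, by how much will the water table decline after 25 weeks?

Δh ≈ 0.778 m

A = 14 km² = 1.4 × 10^7 m²
Q = 180 L/s = 15550 m³/d
t = 25 weeks = 175 d
ΔV = Q × t = 15550 m³/d × 175 d = 2.722 × 10^6 m³
Δh = ΔV / (Sy × A) = 2.722 × 10^6 / (0.25 × 1.4 × 10^7) = 0.7776 m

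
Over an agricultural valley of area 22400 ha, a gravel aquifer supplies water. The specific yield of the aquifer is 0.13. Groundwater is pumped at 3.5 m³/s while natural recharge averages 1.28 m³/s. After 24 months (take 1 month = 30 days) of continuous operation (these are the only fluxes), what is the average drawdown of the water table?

A = 22400 ha = 2.24 × 10^8 m²
Net abstraction = 3.5 − 1.28 = 2.22 m³/s
Q_net = 2.22 m³/s = 1.918 × 10^5 m³/d
t = 24 months = 720 d
ΔV = Q × t = 1.918 × 10^5 m³/d × 720 d = 1.381 × 10^8 m³
Δh = ΔV / (Sy × A) = 1.381 × 10^8 / (0.13 × 2.24 × 10^8) = 4.743 m

Δh ≈ 4.74 m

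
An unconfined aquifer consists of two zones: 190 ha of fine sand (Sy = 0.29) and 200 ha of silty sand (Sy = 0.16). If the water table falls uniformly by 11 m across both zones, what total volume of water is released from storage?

ΔV ≈ 9.58 × 10^6 m³

A₁ = 190 ha = 1.9 × 10^6 m²; A₂ = 200 ha = 2 × 10^6 m²
ΔV₁ = 0.29 × 1.9 × 10^6 × 11 = 6.061 × 10^6 m³
ΔV₂ = 0.16 × 2 × 10^6 × 11 = 3.52 × 10^6 m³
ΔV = ΔV₁ + ΔV₂ = 9.581 × 10^6 m³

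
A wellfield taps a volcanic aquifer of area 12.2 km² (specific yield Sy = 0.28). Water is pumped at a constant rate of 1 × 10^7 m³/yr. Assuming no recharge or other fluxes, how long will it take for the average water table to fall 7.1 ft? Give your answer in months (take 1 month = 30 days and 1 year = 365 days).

t ≈ 8.99 months

A = 12.2 km² = 1.22 × 10^7 m²
Δh = 7.1 ft = 2.164 m
ΔV = Sy × A × Δh = 0.28 × 1.22 × 10^7 × 2.164 = 7.392 × 10^6 m³
Q = 1 × 10^7 m³/yr = 27400 m³/d
t = ΔV / Q = 7.392 × 10^6 m³ / 27400 m³/d = 269.8 d
t = 269.8 d ≈ 8.994 months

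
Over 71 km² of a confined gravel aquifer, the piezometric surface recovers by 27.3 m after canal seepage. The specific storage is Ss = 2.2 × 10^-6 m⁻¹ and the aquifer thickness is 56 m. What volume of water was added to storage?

S = Ss × b = 2.2 × 10^-6 m⁻¹ × 56 m = 1.232 × 10^-4
A = 71 km² = 7.1 × 10^7 m²
ΔV = S × A × Δh = 1.232 × 10^-4 × 7.1 × 10^7 m² × 27.3 m = 2.388 × 10^5 m³

ΔV ≈ 2.39 × 10^5 m³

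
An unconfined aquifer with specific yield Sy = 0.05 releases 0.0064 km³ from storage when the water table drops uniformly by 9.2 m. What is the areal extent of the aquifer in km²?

ΔV = 0.0064 km³ = 6.4 × 10^6 m³
A = ΔV / (Sy × Δh) = 6.4 × 10^6 / (0.05 × 9.2) = 1.391 × 10^7 m²
A = 1.391 × 10^7 m² = 13.91 km²

A ≈ 13.9 km²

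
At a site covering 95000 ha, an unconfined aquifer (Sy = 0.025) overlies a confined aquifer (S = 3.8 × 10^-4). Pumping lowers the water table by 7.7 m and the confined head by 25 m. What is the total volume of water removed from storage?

A = 95000 ha = 9.5 × 10^8 m²
Unconfined: ΔV_u = Sy × A × Δh_u = 0.025 × 9.5 × 10^8 × 7.7 = 1.829 × 10^8 m³
Confined: ΔV_c = S × A × Δh_c = 3.8 × 10^-4 × 9.5 × 10^8 × 25 = 9.025 × 10^6 m³
Total ΔV = 1.829 × 10^8 + 9.025 × 10^6 = 1.919 × 10^8 m³

ΔV ≈ 1.92 × 10^8 m³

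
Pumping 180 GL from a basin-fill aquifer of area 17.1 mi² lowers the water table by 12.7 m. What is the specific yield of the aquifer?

Sy ≈ 0.32

A = 17.1 mi² = 4.429 × 10^7 m²
ΔV = 180 GL = 1.8 × 10^8 m³
Sy = ΔV / (A × Δh) = 1.8 × 10^8 m³ / (4.429 × 10^7 m² × 12.7 m) = 0.32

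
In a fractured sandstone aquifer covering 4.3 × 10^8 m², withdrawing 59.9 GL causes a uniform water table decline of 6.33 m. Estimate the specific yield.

ΔV = 59.9 GL = 5.99 × 10^7 m³
Sy = ΔV / (A × Δh) = 5.99 × 10^7 m³ / (4.3 × 10^8 m² × 6.33 m) = 0.02201

Sy ≈ 0.022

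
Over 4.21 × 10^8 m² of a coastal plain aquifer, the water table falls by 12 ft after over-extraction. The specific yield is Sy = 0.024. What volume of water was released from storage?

Δh = 12 ft = 3.658 m
ΔV = Sy × A × Δh = 0.024 × 4.21 × 10^8 m² × 3.658 m = 3.696 × 10^7 m³

ΔV ≈ 3.7 × 10^7 m³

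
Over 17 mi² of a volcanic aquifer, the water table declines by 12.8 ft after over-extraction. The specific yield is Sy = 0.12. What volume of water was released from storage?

ΔV ≈ 2.06 × 10^7 m³

A = 17 mi² = 4.403 × 10^7 m²
Δh = 12.8 ft = 3.901 m
ΔV = Sy × A × Δh = 0.12 × 4.403 × 10^7 m² × 3.901 m = 2.061 × 10^7 m³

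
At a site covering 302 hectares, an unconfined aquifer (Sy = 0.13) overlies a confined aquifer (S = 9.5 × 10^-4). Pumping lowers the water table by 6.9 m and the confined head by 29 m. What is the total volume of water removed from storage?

ΔV ≈ 2.79 × 10^6 m³

A = 302 hectares = 3.02 × 10^6 m²
Unconfined: ΔV_u = Sy × A × Δh_u = 0.13 × 3.02 × 10^6 × 6.9 = 2.709 × 10^6 m³
Confined: ΔV_c = S × A × Δh_c = 9.5 × 10^-4 × 3.02 × 10^6 × 29 = 83200 m³
Total ΔV = 2.709 × 10^6 + 83200 = 2.792 × 10^6 m³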